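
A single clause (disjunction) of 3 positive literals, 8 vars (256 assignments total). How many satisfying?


Step 1: Total=2^8=256
Step 2: Unsat when all 3 false: 2^5=32
Step 3: Sat=256-32=224

224


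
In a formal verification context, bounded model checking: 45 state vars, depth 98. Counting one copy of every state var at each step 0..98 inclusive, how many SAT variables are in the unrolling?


BMC unrolls to depth k, creating one copy of each state var for steps 0..k.
Step count = 98 + 1 = 99 (steps 0 through 98)
Vars per step = 45
Total = 45 * 99 = 4455

4455


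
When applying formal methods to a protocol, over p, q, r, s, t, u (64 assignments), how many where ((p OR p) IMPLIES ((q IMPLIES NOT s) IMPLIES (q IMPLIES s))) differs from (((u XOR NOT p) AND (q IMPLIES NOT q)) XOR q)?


F1 = ((p OR p) IMPLIES ((q IMPLIES NOT s) IMPLIES (q IMPLIES s)))
F2 = (((u XOR NOT p) AND (q IMPLIES NOT q)) XOR q)
Evaluate both on each of 64 rows (bits = p,q,r,s,t,u):
  row 0 [000000]: F1=1 F2=1 -> 0
  row 1 [000001]: F1=1 F2=0 (differ) -> 1
  row 2 [000010]: F1=1 F2=1 -> 0
  row 3 [000011]: F1=1 F2=0 (differ) -> 1
  row 4 [000100]: F1=1 F2=1 -> 0
  (every remaining row is evaluated the same way; all 64 results are listed next)
Full result column, 8 rows per line (p,q,r fixed per line; s,t,u runs 000..111 left to right):
  rows 0-7 [p,q,r=000]: 01010101  (ones: 4)
  rows 8-15 [p,q,r=001]: 01010101  (ones: 4)
  rows 16-23 [p,q,r=010]: 00000000  (ones: 0)
  rows 24-31 [p,q,r=011]: 00000000  (ones: 0)
  rows 32-39 [p,q,r=100]: 10101010  (ones: 4)
  rows 40-47 [p,q,r=101]: 10101010  (ones: 4)
  rows 48-55 [p,q,r=110]: 11110000  (ones: 4)
  rows 56-63 [p,q,r=111]: 11110000  (ones: 4)
Disagreements = 4+4+0+0+4+4+4+4 = 24

24


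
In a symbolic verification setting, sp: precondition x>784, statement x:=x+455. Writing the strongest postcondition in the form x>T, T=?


Formula: sp(P, x:=E) = exists old_x. (x = E[old_x/x]) AND P[old_x/x] (old_x is the value of x before the assignment; eliminate old_x by solving x = E[old_x/x] for old_x)
Step 1: Precondition P: x>784, i.e. old_x > 784
Step 2: Assignment gives x = old_x + 455, so old_x = x - 455
Step 3: Substitute into P: x - 455 > 784
Step 4: Simplify: x > 784+455 = 1239

1239


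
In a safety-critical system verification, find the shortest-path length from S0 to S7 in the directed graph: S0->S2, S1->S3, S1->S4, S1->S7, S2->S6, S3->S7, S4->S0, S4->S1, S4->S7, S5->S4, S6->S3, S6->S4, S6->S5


BFS layer-by-layer from S0:
  dist 0: {S0}
  dist 1: {S2}
  dist 2: {S6}
  dist 3: {S3, S4, S5}
  dist 4: {S1, S7}
  -> S7 reached at distance 4
Shortest path length = 4

4


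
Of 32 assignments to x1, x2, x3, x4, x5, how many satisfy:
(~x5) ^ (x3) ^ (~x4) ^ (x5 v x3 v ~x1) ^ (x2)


CNF with 5 clauses over 5 vars (32 assignments).
An assignment satisfies CNF iff every clause has >=1 true literal.
Check each row (bits = x1,x2,x3,x4,x5; clause T/F shown):
  row 0 [00000]: clauses=TFTTF -> 0
  row 1 [00001]: clauses=FFTTF -> 0
  row 2 [00010]: clauses=TFFTF -> 0
  row 3 [00011]: clauses=FFFTF -> 0
  row 4 [00100]: clauses=TTTTF -> 0
  row 5 [00101]: clauses=FTTTF -> 0
  row 6 [00110]: clauses=TTFTF -> 0
  row 7 [00111]: clauses=FTFTF -> 0
  row 8 [01000]: clauses=TFTTT -> 0
  row 9 [01001]: clauses=FFTTT -> 0
  row 10 [01010]: clauses=TFFTT -> 0
  row 11 [01011]: clauses=FFFTT -> 0
  row 12 [01100]: clauses=TTTTT -> 1
  row 13 [01101]: clauses=FTTTT -> 0
  row 14 [01110]: clauses=TTFTT -> 0
  row 15 [01111]: clauses=FTFTT -> 0
  row 16 [10000]: clauses=TFTFF -> 0
  row 17 [10001]: clauses=FFTTF -> 0
  row 18 [10010]: clauses=TFFFF -> 0
  row 19 [10011]: clauses=FFFTF -> 0
  row 20 [10100]: clauses=TTTTF -> 0
  row 21 [10101]: clauses=FTTTF -> 0
  row 22 [10110]: clauses=TTFTF -> 0
  row 23 [10111]: clauses=FTFTF -> 0
  row 24 [11000]: clauses=TFTFT -> 0
  row 25 [11001]: clauses=FFTTT -> 0
  row 26 [11010]: clauses=TFFFT -> 0
  row 27 [11011]: clauses=FFFTT -> 0
  row 28 [11100]: clauses=TTTTT -> 1
  row 29 [11101]: clauses=FTTTT -> 0
  row 30 [11110]: clauses=TTFTT -> 0
  row 31 [11111]: clauses=FTFTT -> 0
Full result column, 8 rows per line (x1,x2 fixed per line; x3,x4,x5 runs 000..111 left to right):
  rows 0-7 [x1,x2=00]: 00000000  (ones: 0)
  rows 8-15 [x1,x2=01]: 00001000  (ones: 1)
  rows 16-23 [x1,x2=10]: 00000000  (ones: 0)
  rows 24-31 [x1,x2=11]: 00001000  (ones: 1)
Satisfying assignments = 0+1+0+1 = 2

2


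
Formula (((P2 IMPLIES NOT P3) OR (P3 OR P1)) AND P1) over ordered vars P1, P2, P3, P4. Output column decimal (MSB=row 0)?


Formula: (((P2 IMPLIES NOT P3) OR (P3 OR P1)) AND P1) over P1, P2, P3, P4 (16 rows)
Evaluate each row (bits = P1,P2,P3,P4, MSB first):
  row 0 [0000]: (((0 IMPLIES NOT 0) OR (0 OR 0)) AND 0) -> 0
  row 1 [0001]: (((0 IMPLIES NOT 0) OR (0 OR 0)) AND 0) -> 0
  row 2 [0010]: (((0 IMPLIES NOT 1) OR (1 OR 0)) AND 0) -> 0
  row 3 [0011]: (((0 IMPLIES NOT 1) OR (1 OR 0)) AND 0) -> 0
  row 4 [0100]: (((1 IMPLIES NOT 0) OR (0 OR 0)) AND 0) -> 0
  row 5 [0101]: (((1 IMPLIES NOT 0) OR (0 OR 0)) AND 0) -> 0
  row 6 [0110]: (((1 IMPLIES NOT 1) OR (1 OR 0)) AND 0) -> 0
  row 7 [0111]: (((1 IMPLIES NOT 1) OR (1 OR 0)) AND 0) -> 0
  row 8 [1000]: (((0 IMPLIES NOT 0) OR (0 OR 1)) AND 1) -> 1
  row 9 [1001]: (((0 IMPLIES NOT 0) OR (0 OR 1)) AND 1) -> 1
  row 10 [1010]: (((0 IMPLIES NOT 1) OR (1 OR 1)) AND 1) -> 1
  row 11 [1011]: (((0 IMPLIES NOT 1) OR (1 OR 1)) AND 1) -> 1
  row 12 [1100]: (((1 IMPLIES NOT 0) OR (0 OR 1)) AND 1) -> 1
  row 13 [1101]: (((1 IMPLIES NOT 0) OR (0 OR 1)) AND 1) -> 1
  row 14 [1110]: (((1 IMPLIES NOT 1) OR (1 OR 1)) AND 1) -> 1
  row 15 [1111]: (((1 IMPLIES NOT 1) OR (1 OR 1)) AND 1) -> 1
Full result column, 4 rows per line (P1,P2 fixed per line; P3,P4 runs 00..11 left to right):
  rows 0-3 [P1,P2=00]: 0000  = hex 0
  rows 4-7 [P1,P2=01]: 0000  = hex 0
  rows 8-11 [P1,P2=10]: 1111  = hex F
  rows 12-15 [P1,P2=11]: 1111  = hex F
Output column (row 0 .. row 15) = 0000000011111111
Output column grouped in 4s = 0000 0000 1111 1111 = 0x00FF
Convert to decimal digit by digit (value = value*16 + digit):
  0 -> 0
  0*16 + 0 = 0
  0*16 + 15 (F) = 15
  15*16 + 15 (F) = 255
Decimal = 255

255


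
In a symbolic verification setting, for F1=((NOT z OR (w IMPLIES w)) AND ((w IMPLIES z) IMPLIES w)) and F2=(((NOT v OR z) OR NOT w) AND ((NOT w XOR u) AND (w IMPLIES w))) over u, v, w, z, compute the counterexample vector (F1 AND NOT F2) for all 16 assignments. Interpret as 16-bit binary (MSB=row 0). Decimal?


F1 = ((NOT z OR (w IMPLIES w)) AND ((w IMPLIES z) IMPLIES w))
F2 = (((NOT v OR z) OR NOT w) AND ((NOT w XOR u) AND (w IMPLIES w)))
Counterexample to F1=>F2 is where F1=1 and F2=0.
Evaluate each row (bits = u,v,w,z, MSB first):
  row 0 [0000]: F1=0 F2=1 -> F1&~F2 -> 0
  row 1 [0001]: F1=0 F2=1 -> F1&~F2 -> 0
  row 2 [0010]: F1=1 F2=0 -> F1&~F2 -> 1
  row 3 [0011]: F1=1 F2=0 -> F1&~F2 -> 1
  row 4 [0100]: F1=0 F2=1 -> F1&~F2 -> 0
  row 5 [0101]: F1=0 F2=1 -> F1&~F2 -> 0
  row 6 [0110]: F1=1 F2=0 -> F1&~F2 -> 1
  row 7 [0111]: F1=1 F2=0 -> F1&~F2 -> 1
  row 8 [1000]: F1=0 F2=0 -> F1&~F2 -> 0
  row 9 [1001]: F1=0 F2=0 -> F1&~F2 -> 0
  row 10 [1010]: F1=1 F2=1 -> F1&~F2 -> 0
  row 11 [1011]: F1=1 F2=1 -> F1&~F2 -> 0
  row 12 [1100]: F1=0 F2=0 -> F1&~F2 -> 0
  row 13 [1101]: F1=0 F2=0 -> F1&~F2 -> 0
  row 14 [1110]: F1=1 F2=0 -> F1&~F2 -> 1
  row 15 [1111]: F1=1 F2=1 -> F1&~F2 -> 0
Full result column, 4 rows per line (u,v fixed per line; w,z runs 00..11 left to right):
  rows 0-3 [u,v=00]: 0011  = hex 3
  rows 4-7 [u,v=01]: 0011  = hex 3
  rows 8-11 [u,v=10]: 0000  = hex 0
  rows 12-15 [u,v=11]: 0010  = hex 2
Counterexample vector (row 0 .. row 15) = 0011001100000010
Output column grouped in 4s = 0011 0011 0000 0010 = 0x3302
Convert to decimal digit by digit (value = value*16 + digit):
  3 -> 3
  3*16 + 3 = 51
  51*16 + 0 = 816
  816*16 + 2 = 13058
Decimal = 13058

13058


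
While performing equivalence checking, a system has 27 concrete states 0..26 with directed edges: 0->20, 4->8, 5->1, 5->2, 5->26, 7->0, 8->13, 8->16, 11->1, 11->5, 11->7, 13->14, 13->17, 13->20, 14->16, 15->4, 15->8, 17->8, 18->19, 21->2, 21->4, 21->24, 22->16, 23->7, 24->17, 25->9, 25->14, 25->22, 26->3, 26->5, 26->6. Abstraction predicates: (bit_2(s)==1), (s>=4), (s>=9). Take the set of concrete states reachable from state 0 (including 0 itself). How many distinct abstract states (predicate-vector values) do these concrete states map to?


BFS from 0:
Concrete reachable: {0, 20}
Abstract via predicates (bit_2(s)==1), (s>=4), (s>=9):
  (0,0,0) <- {0}
  (1,1,1) <- {20}
Distinct abstract states = 2

2


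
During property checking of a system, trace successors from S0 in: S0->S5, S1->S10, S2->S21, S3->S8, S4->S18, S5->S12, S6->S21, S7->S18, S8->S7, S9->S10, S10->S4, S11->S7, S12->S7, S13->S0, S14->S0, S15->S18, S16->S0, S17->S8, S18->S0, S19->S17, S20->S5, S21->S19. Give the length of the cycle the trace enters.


Trace from S0 until a state repeats:
  S0 -> S5 -> S12 -> S7 -> S18 -> S0
S0 first seen at step 0, revisited at step 5.
Cycle length = 5 - 0 = 5

5


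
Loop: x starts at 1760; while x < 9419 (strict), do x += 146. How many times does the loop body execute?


Step 1: x goes from 1760 toward 9419 by 146; the body runs while x<9419, so iterations = ceil((bound-start)/step)
Step 2: Distance=7659
Step 3: ceil(7659/146)=53

53


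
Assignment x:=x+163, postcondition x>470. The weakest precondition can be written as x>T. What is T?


Formula: wp(x:=E, P) = P[E/x] (substitute E for x in postcondition)
Step 1: Postcondition: x>470
Step 2: Substitute x+163 for x: x+163>470
Step 3: Solve for x: x > 470-163 = 307

307


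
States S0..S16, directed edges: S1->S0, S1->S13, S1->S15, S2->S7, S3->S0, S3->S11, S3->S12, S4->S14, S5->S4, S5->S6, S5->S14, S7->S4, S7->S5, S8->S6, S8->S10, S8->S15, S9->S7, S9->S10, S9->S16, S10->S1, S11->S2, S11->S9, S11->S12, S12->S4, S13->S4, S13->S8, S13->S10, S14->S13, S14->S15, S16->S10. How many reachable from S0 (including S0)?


BFS from S0:
  layer 0: {S0}
Reachable set: {S0}
Count = 1

1


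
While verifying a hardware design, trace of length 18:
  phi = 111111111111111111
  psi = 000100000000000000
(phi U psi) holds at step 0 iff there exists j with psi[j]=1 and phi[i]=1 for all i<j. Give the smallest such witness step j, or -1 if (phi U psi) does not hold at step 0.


(phi U psi) at 0: need smallest j with psi[j]=1 and phi[i]=1 for all i in [0,j).
Scan from step 0:
  step 0: phi=1, psi=0 -> continue
  step 1: phi=1, psi=0 -> continue
  step 2: phi=1, psi=0 -> continue
  step 3: psi=1 and phi held for [0,3) -> witness found
Witness step = 3

3


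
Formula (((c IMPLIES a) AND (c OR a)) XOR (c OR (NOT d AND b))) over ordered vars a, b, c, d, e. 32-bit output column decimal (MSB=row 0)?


Formula: (((c IMPLIES a) AND (c OR a)) XOR (c OR (NOT d AND b))) over a, b, c, d, e (32 rows)
Evaluate each row (bits = a,b,c,d,e, MSB first):
  row 0 [00000]: (((0 IMPLIES 0) AND (0 OR 0)) XOR (0 OR (NOT 0 AND 0))) -> 0
  row 1 [00001]: (((0 IMPLIES 0) AND (0 OR 0)) XOR (0 OR (NOT 0 AND 0))) -> 0
  row 2 [00010]: (((0 IMPLIES 0) AND (0 OR 0)) XOR (0 OR (NOT 1 AND 0))) -> 0
  row 3 [00011]: (((0 IMPLIES 0) AND (0 OR 0)) XOR (0 OR (NOT 1 AND 0))) -> 0
  row 4 [00100]: (((1 IMPLIES 0) AND (1 OR 0)) XOR (1 OR (NOT 0 AND 0))) -> 1
  row 5 [00101]: (((1 IMPLIES 0) AND (1 OR 0)) XOR (1 OR (NOT 0 AND 0))) -> 1
  row 6 [00110]: (((1 IMPLIES 0) AND (1 OR 0)) XOR (1 OR (NOT 1 AND 0))) -> 1
  row 7 [00111]: (((1 IMPLIES 0) AND (1 OR 0)) XOR (1 OR (NOT 1 AND 0))) -> 1
  row 8 [01000]: (((0 IMPLIES 0) AND (0 OR 0)) XOR (0 OR (NOT 0 AND 1))) -> 1
  row 9 [01001]: (((0 IMPLIES 0) AND (0 OR 0)) XOR (0 OR (NOT 0 AND 1))) -> 1
  row 10 [01010]: (((0 IMPLIES 0) AND (0 OR 0)) XOR (0 OR (NOT 1 AND 1))) -> 0
  row 11 [01011]: (((0 IMPLIES 0) AND (0 OR 0)) XOR (0 OR (NOT 1 AND 1))) -> 0
  row 12 [01100]: (((1 IMPLIES 0) AND (1 OR 0)) XOR (1 OR (NOT 0 AND 1))) -> 1
  row 13 [01101]: (((1 IMPLIES 0) AND (1 OR 0)) XOR (1 OR (NOT 0 AND 1))) -> 1
  row 14 [01110]: (((1 IMPLIES 0) AND (1 OR 0)) XOR (1 OR (NOT 1 AND 1))) -> 1
  row 15 [01111]: (((1 IMPLIES 0) AND (1 OR 0)) XOR (1 OR (NOT 1 AND 1))) -> 1
  row 16 [10000]: (((0 IMPLIES 1) AND (0 OR 1)) XOR (0 OR (NOT 0 AND 0))) -> 1
  row 17 [10001]: (((0 IMPLIES 1) AND (0 OR 1)) XOR (0 OR (NOT 0 AND 0))) -> 1
  row 18 [10010]: (((0 IMPLIES 1) AND (0 OR 1)) XOR (0 OR (NOT 1 AND 0))) -> 1
  row 19 [10011]: (((0 IMPLIES 1) AND (0 OR 1)) XOR (0 OR (NOT 1 AND 0))) -> 1
  row 20 [10100]: (((1 IMPLIES 1) AND (1 OR 1)) XOR (1 OR (NOT 0 AND 0))) -> 0
  row 21 [10101]: (((1 IMPLIES 1) AND (1 OR 1)) XOR (1 OR (NOT 0 AND 0))) -> 0
  row 22 [10110]: (((1 IMPLIES 1) AND (1 OR 1)) XOR (1 OR (NOT 1 AND 0))) -> 0
  row 23 [10111]: (((1 IMPLIES 1) AND (1 OR 1)) XOR (1 OR (NOT 1 AND 0))) -> 0
  row 24 [11000]: (((0 IMPLIES 1) AND (0 OR 1)) XOR (0 OR (NOT 0 AND 1))) -> 0
  row 25 [11001]: (((0 IMPLIES 1) AND (0 OR 1)) XOR (0 OR (NOT 0 AND 1))) -> 0
  row 26 [11010]: (((0 IMPLIES 1) AND (0 OR 1)) XOR (0 OR (NOT 1 AND 1))) -> 1
  row 27 [11011]: (((0 IMPLIES 1) AND (0 OR 1)) XOR (0 OR (NOT 1 AND 1))) -> 1
  row 28 [11100]: (((1 IMPLIES 1) AND (1 OR 1)) XOR (1 OR (NOT 0 AND 1))) -> 0
  row 29 [11101]: (((1 IMPLIES 1) AND (1 OR 1)) XOR (1 OR (NOT 0 AND 1))) -> 0
  row 30 [11110]: (((1 IMPLIES 1) AND (1 OR 1)) XOR (1 OR (NOT 1 AND 1))) -> 0
  row 31 [11111]: (((1 IMPLIES 1) AND (1 OR 1)) XOR (1 OR (NOT 1 AND 1))) -> 0
Full result column, 4 rows per line (a,b,c fixed per line; d,e runs 00..11 left to right):
  rows 0-3 [a,b,c=000]: 0000  = hex 0
  rows 4-7 [a,b,c=001]: 1111  = hex F
  rows 8-11 [a,b,c=010]: 1100  = hex C
  rows 12-15 [a,b,c=011]: 1111  = hex F
  rows 16-19 [a,b,c=100]: 1111  = hex F
  rows 20-23 [a,b,c=101]: 0000  = hex 0
  rows 24-27 [a,b,c=110]: 0011  = hex 3
  rows 28-31 [a,b,c=111]: 0000  = hex 0
Output column (row 0 .. row 31) = 00001111110011111111000000110000
Output column grouped in 4s = 0000 1111 1100 1111 1111 0000 0011 0000 = 0x0FCFF030
Convert to decimal digit by digit (value = value*16 + digit):
  0 -> 0
  0*16 + 15 (F) = 15
  15*16 + 12 (C) = 252
  252*16 + 15 (F) = 4047
  4047*16 + 15 (F) = 64767
  64767*16 + 0 = 1036272
  1036272*16 + 3 = 16580355
  16580355*16 + 0 = 265285680
Decimal = 265285680

265285680


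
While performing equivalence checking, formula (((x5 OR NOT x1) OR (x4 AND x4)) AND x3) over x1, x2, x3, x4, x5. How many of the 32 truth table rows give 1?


Formula: (((x5 OR NOT x1) OR (x4 AND x4)) AND x3) over 5 vars (32 rows)
Evaluate each row (x1, x2, x3, x4, x5 as bits, MSB first):
  row 0 [00000]: (((0 OR NOT 0) OR (0 AND 0)) AND 0) -> 0
  row 1 [00001]: (((1 OR NOT 0) OR (0 AND 0)) AND 0) -> 0
  row 2 [00010]: (((0 OR NOT 0) OR (1 AND 1)) AND 0) -> 0
  row 3 [00011]: (((1 OR NOT 0) OR (1 AND 1)) AND 0) -> 0
  row 4 [00100]: (((0 OR NOT 0) OR (0 AND 0)) AND 1) -> 1
  row 5 [00101]: (((1 OR NOT 0) OR (0 AND 0)) AND 1) -> 1
  row 6 [00110]: (((0 OR NOT 0) OR (1 AND 1)) AND 1) -> 1
  row 7 [00111]: (((1 OR NOT 0) OR (1 AND 1)) AND 1) -> 1
  row 8 [01000]: (((0 OR NOT 0) OR (0 AND 0)) AND 0) -> 0
  row 9 [01001]: (((1 OR NOT 0) OR (0 AND 0)) AND 0) -> 0
  row 10 [01010]: (((0 OR NOT 0) OR (1 AND 1)) AND 0) -> 0
  row 11 [01011]: (((1 OR NOT 0) OR (1 AND 1)) AND 0) -> 0
  row 12 [01100]: (((0 OR NOT 0) OR (0 AND 0)) AND 1) -> 1
  row 13 [01101]: (((1 OR NOT 0) OR (0 AND 0)) AND 1) -> 1
  row 14 [01110]: (((0 OR NOT 0) OR (1 AND 1)) AND 1) -> 1
  row 15 [01111]: (((1 OR NOT 0) OR (1 AND 1)) AND 1) -> 1
  row 16 [10000]: (((0 OR NOT 1) OR (0 AND 0)) AND 0) -> 0
  row 17 [10001]: (((1 OR NOT 1) OR (0 AND 0)) AND 0) -> 0
  row 18 [10010]: (((0 OR NOT 1) OR (1 AND 1)) AND 0) -> 0
  row 19 [10011]: (((1 OR NOT 1) OR (1 AND 1)) AND 0) -> 0
  row 20 [10100]: (((0 OR NOT 1) OR (0 AND 0)) AND 1) -> 0
  row 21 [10101]: (((1 OR NOT 1) OR (0 AND 0)) AND 1) -> 1
  row 22 [10110]: (((0 OR NOT 1) OR (1 AND 1)) AND 1) -> 1
  row 23 [10111]: (((1 OR NOT 1) OR (1 AND 1)) AND 1) -> 1
  row 24 [11000]: (((0 OR NOT 1) OR (0 AND 0)) AND 0) -> 0
  row 25 [11001]: (((1 OR NOT 1) OR (0 AND 0)) AND 0) -> 0
  row 26 [11010]: (((0 OR NOT 1) OR (1 AND 1)) AND 0) -> 0
  row 27 [11011]: (((1 OR NOT 1) OR (1 AND 1)) AND 0) -> 0
  row 28 [11100]: (((0 OR NOT 1) OR (0 AND 0)) AND 1) -> 0
  row 29 [11101]: (((1 OR NOT 1) OR (0 AND 0)) AND 1) -> 1
  row 30 [11110]: (((0 OR NOT 1) OR (1 AND 1)) AND 1) -> 1
  row 31 [11111]: (((1 OR NOT 1) OR (1 AND 1)) AND 1) -> 1
Full result column, 8 rows per line (x1,x2 fixed per line; x3,x4,x5 runs 000..111 left to right):
  rows 0-7 [x1,x2=00]: 00001111  (ones: 4)
  rows 8-15 [x1,x2=01]: 00001111  (ones: 4)
  rows 16-23 [x1,x2=10]: 00000111  (ones: 3)
  rows 24-31 [x1,x2=11]: 00000111  (ones: 3)
Count of 1-rows = 4+4+3+3 = 14

14


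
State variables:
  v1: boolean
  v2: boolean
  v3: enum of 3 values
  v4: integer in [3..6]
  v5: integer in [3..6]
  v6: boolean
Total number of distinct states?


State space = product of domain sizes of all variables.
Domain sizes:
  v1 (boolean): 2
  v2 (boolean): 2
  v3 (enum of 3 values): 3
  v4 (integer in [3..6]): 4
  v5 (integer in [3..6]): 4
  v6 (boolean): 2
Product = 2 * 2 * 3 * 4 * 4 * 2 = 384

384


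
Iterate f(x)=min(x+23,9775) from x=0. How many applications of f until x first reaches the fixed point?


Step 1: x=0, cap=9775, increment=23
Step 2: x grows by 23 each step until capped at 9775; fixed point is x=9775
Step 3: iterations = ceil(9775/23) = 425

425


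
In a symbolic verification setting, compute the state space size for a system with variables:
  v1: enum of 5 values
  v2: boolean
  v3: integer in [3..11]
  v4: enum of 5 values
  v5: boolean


State space = product of domain sizes of all variables.
Domain sizes:
  v1 (enum of 5 values): 5
  v2 (boolean): 2
  v3 (integer in [3..11]): 9
  v4 (enum of 5 values): 5
  v5 (boolean): 2
Product = 5 * 2 * 9 * 5 * 2 = 900

900


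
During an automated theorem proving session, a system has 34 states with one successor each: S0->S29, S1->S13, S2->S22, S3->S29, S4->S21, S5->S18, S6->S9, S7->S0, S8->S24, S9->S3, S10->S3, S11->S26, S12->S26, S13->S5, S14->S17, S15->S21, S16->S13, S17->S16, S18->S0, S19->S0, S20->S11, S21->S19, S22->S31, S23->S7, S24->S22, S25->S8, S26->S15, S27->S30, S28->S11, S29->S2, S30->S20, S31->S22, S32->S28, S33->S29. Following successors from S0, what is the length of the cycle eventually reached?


Trace from S0 until a state repeats:
  S0 -> S29 -> S2 -> S22 -> S31 -> S22
S22 first seen at step 3, revisited at step 5.
Cycle length = 5 - 3 = 2

2


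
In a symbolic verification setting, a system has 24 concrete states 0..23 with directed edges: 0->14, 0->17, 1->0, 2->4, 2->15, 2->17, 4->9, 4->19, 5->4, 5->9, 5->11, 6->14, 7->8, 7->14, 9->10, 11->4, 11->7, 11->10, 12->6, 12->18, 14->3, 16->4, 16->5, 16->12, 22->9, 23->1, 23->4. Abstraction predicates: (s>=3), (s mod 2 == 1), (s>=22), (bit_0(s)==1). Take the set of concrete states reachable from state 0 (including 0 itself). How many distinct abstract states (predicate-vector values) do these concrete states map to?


BFS from 0:
Concrete reachable: {0, 3, 14, 17}
Abstract via predicates (s>=3), (s mod 2 == 1), (s>=22), (bit_0(s)==1):
  (0,0,0,0) <- {0}
  (1,0,0,0) <- {14}
  (1,1,0,1) <- {3, 17}
Distinct abstract states = 3

3


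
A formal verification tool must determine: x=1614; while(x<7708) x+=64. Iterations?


Step 1: x goes from 1614 toward 7708 by 64; the body runs while x<7708, so iterations = ceil((bound-start)/step)
Step 2: Distance=6094
Step 3: ceil(6094/64)=96

96


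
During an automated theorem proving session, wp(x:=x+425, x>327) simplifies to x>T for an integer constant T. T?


Formula: wp(x:=E, P) = P[E/x] (substitute E for x in postcondition)
Step 1: Postcondition: x>327
Step 2: Substitute x+425 for x: x+425>327
Step 3: Solve for x: x > 327-425 = -98

-98


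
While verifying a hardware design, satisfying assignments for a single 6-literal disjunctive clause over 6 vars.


Step 1: Total=2^6=64
Step 2: Unsat when all 6 false: 2^0=1
Step 3: Sat=64-1=63

63


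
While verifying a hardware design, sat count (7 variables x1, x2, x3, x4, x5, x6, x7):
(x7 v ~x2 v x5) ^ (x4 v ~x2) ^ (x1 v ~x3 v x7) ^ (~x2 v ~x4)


CNF with 4 clauses over 7 vars (128 assignments).
An assignment satisfies CNF iff every clause has >=1 true literal.
Check each row (bits = x1,x2,x3,x4,x5,x6,x7; clause T/F shown):
  row 0 [0000000]: clauses=TTTT -> 1
  row 1 [0000001]: clauses=TTTT -> 1
  row 2 [0000010]: clauses=TTTT -> 1
  row 3 [0000011]: clauses=TTTT -> 1
  row 4 [0000100]: clauses=TTTT -> 1
  (every remaining row is evaluated the same way; all 128 results are listed next)
Full result column, 8 rows per line (x1,x2,x3,x4 fixed per line; x5,x6,x7 runs 000..111 left to right):
  rows 0-7 [x1,x2,x3,x4=0000]: 11111111  (ones: 8)
  rows 8-15 [x1,x2,x3,x4=0001]: 11111111  (ones: 8)
  rows 16-23 [x1,x2,x3,x4=0010]: 01010101  (ones: 4)
  rows 24-31 [x1,x2,x3,x4=0011]: 01010101  (ones: 4)
  rows 32-39 [x1,x2,x3,x4=0100]: 00000000  (ones: 0)
  rows 40-47 [x1,x2,x3,x4=0101]: 00000000  (ones: 0)
  rows 48-55 [x1,x2,x3,x4=0110]: 00000000  (ones: 0)
  rows 56-63 [x1,x2,x3,x4=0111]: 00000000  (ones: 0)
  rows 64-71 [x1,x2,x3,x4=1000]: 11111111  (ones: 8)
  rows 72-79 [x1,x2,x3,x4=1001]: 11111111  (ones: 8)
  rows 80-87 [x1,x2,x3,x4=1010]: 11111111  (ones: 8)
  rows 88-95 [x1,x2,x3,x4=1011]: 11111111  (ones: 8)
  rows 96-103 [x1,x2,x3,x4=1100]: 00000000  (ones: 0)
  rows 104-111 [x1,x2,x3,x4=1101]: 00000000  (ones: 0)
  rows 112-119 [x1,x2,x3,x4=1110]: 00000000  (ones: 0)
  rows 120-127 [x1,x2,x3,x4=1111]: 00000000  (ones: 0)
Satisfying assignments = 8+8+4+4+0+0+0+0+8+8+8+8+0+0+0+0 = 56

56


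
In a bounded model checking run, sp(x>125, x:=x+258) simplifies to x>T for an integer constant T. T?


Formula: sp(P, x:=E) = exists old_x. (x = E[old_x/x]) AND P[old_x/x] (old_x is the value of x before the assignment; eliminate old_x by solving x = E[old_x/x] for old_x)
Step 1: Precondition P: x>125, i.e. old_x > 125
Step 2: Assignment gives x = old_x + 258, so old_x = x - 258
Step 3: Substitute into P: x - 258 > 125
Step 4: Simplify: x > 125+258 = 383

383


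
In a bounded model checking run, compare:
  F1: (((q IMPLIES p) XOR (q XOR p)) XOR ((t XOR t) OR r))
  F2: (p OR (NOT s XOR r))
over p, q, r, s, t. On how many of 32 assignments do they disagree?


F1 = (((q IMPLIES p) XOR (q XOR p)) XOR ((t XOR t) OR r))
F2 = (p OR (NOT s XOR r))
Evaluate both on each of 32 rows (bits = p,q,r,s,t):
  row 0 [00000]: F1=1 F2=1 -> 0
  row 1 [00001]: F1=1 F2=1 -> 0
  row 2 [00010]: F1=1 F2=0 (differ) -> 1
  row 3 [00011]: F1=1 F2=0 (differ) -> 1
  row 4 [00100]: F1=0 F2=0 -> 0
  row 5 [00101]: F1=0 F2=0 -> 0
  row 6 [00110]: F1=0 F2=1 (differ) -> 1
  row 7 [00111]: F1=0 F2=1 (differ) -> 1
  row 8 [01000]: F1=1 F2=1 -> 0
  row 9 [01001]: F1=1 F2=1 -> 0
  row 10 [01010]: F1=1 F2=0 (differ) -> 1
  row 11 [01011]: F1=1 F2=0 (differ) -> 1
  row 12 [01100]: F1=0 F2=0 -> 0
  row 13 [01101]: F1=0 F2=0 -> 0
  row 14 [01110]: F1=0 F2=1 (differ) -> 1
  row 15 [01111]: F1=0 F2=1 (differ) -> 1
  row 16 [10000]: F1=0 F2=1 (differ) -> 1
  row 17 [10001]: F1=0 F2=1 (differ) -> 1
  row 18 [10010]: F1=0 F2=1 (differ) -> 1
  row 19 [10011]: F1=0 F2=1 (differ) -> 1
  row 20 [10100]: F1=1 F2=1 -> 0
  row 21 [10101]: F1=1 F2=1 -> 0
  row 22 [10110]: F1=1 F2=1 -> 0
  row 23 [10111]: F1=1 F2=1 -> 0
  row 24 [11000]: F1=1 F2=1 -> 0
  row 25 [11001]: F1=1 F2=1 -> 0
  row 26 [11010]: F1=1 F2=1 -> 0
  row 27 [11011]: F1=1 F2=1 -> 0
  row 28 [11100]: F1=0 F2=1 (differ) -> 1
  row 29 [11101]: F1=0 F2=1 (differ) -> 1
  row 30 [11110]: F1=0 F2=1 (differ) -> 1
  row 31 [11111]: F1=0 F2=1 (differ) -> 1
Full result column, 8 rows per line (p,q fixed per line; r,s,t runs 000..111 left to right):
  rows 0-7 [p,q=00]: 00110011  (ones: 4)
  rows 8-15 [p,q=01]: 00110011  (ones: 4)
  rows 16-23 [p,q=10]: 11110000  (ones: 4)
  rows 24-31 [p,q=11]: 00001111  (ones: 4)
Disagreements = 4+4+4+4 = 16

16


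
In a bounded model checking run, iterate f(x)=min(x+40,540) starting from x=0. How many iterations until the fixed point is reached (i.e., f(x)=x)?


Step 1: x=0, cap=540, increment=40
Step 2: x grows by 40 each step until capped at 540; fixed point is x=540
Step 3: iterations = ceil(540/40) = 14

14


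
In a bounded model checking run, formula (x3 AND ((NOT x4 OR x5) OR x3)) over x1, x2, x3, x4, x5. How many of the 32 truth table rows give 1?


Formula: (x3 AND ((NOT x4 OR x5) OR x3)) over 5 vars (32 rows)
Evaluate each row (x1, x2, x3, x4, x5 as bits, MSB first):
  row 0 [00000]: (0 AND ((NOT 0 OR 0) OR 0)) -> 0
  row 1 [00001]: (0 AND ((NOT 0 OR 1) OR 0)) -> 0
  row 2 [00010]: (0 AND ((NOT 1 OR 0) OR 0)) -> 0
  row 3 [00011]: (0 AND ((NOT 1 OR 1) OR 0)) -> 0
  row 4 [00100]: (1 AND ((NOT 0 OR 0) OR 1)) -> 1
  row 5 [00101]: (1 AND ((NOT 0 OR 1) OR 1)) -> 1
  row 6 [00110]: (1 AND ((NOT 1 OR 0) OR 1)) -> 1
  row 7 [00111]: (1 AND ((NOT 1 OR 1) OR 1)) -> 1
  row 8 [01000]: (0 AND ((NOT 0 OR 0) OR 0)) -> 0
  row 9 [01001]: (0 AND ((NOT 0 OR 1) OR 0)) -> 0
  row 10 [01010]: (0 AND ((NOT 1 OR 0) OR 0)) -> 0
  row 11 [01011]: (0 AND ((NOT 1 OR 1) OR 0)) -> 0
  row 12 [01100]: (1 AND ((NOT 0 OR 0) OR 1)) -> 1
  row 13 [01101]: (1 AND ((NOT 0 OR 1) OR 1)) -> 1
  row 14 [01110]: (1 AND ((NOT 1 OR 0) OR 1)) -> 1
  row 15 [01111]: (1 AND ((NOT 1 OR 1) OR 1)) -> 1
  row 16 [10000]: (0 AND ((NOT 0 OR 0) OR 0)) -> 0
  row 17 [10001]: (0 AND ((NOT 0 OR 1) OR 0)) -> 0
  row 18 [10010]: (0 AND ((NOT 1 OR 0) OR 0)) -> 0
  row 19 [10011]: (0 AND ((NOT 1 OR 1) OR 0)) -> 0
  row 20 [10100]: (1 AND ((NOT 0 OR 0) OR 1)) -> 1
  row 21 [10101]: (1 AND ((NOT 0 OR 1) OR 1)) -> 1
  row 22 [10110]: (1 AND ((NOT 1 OR 0) OR 1)) -> 1
  row 23 [10111]: (1 AND ((NOT 1 OR 1) OR 1)) -> 1
  row 24 [11000]: (0 AND ((NOT 0 OR 0) OR 0)) -> 0
  row 25 [11001]: (0 AND ((NOT 0 OR 1) OR 0)) -> 0
  row 26 [11010]: (0 AND ((NOT 1 OR 0) OR 0)) -> 0
  row 27 [11011]: (0 AND ((NOT 1 OR 1) OR 0)) -> 0
  row 28 [11100]: (1 AND ((NOT 0 OR 0) OR 1)) -> 1
  row 29 [11101]: (1 AND ((NOT 0 OR 1) OR 1)) -> 1
  row 30 [11110]: (1 AND ((NOT 1 OR 0) OR 1)) -> 1
  row 31 [11111]: (1 AND ((NOT 1 OR 1) OR 1)) -> 1
Full result column, 8 rows per line (x1,x2 fixed per line; x3,x4,x5 runs 000..111 left to right):
  rows 0-7 [x1,x2=00]: 00001111  (ones: 4)
  rows 8-15 [x1,x2=01]: 00001111  (ones: 4)
  rows 16-23 [x1,x2=10]: 00001111  (ones: 4)
  rows 24-31 [x1,x2=11]: 00001111  (ones: 4)
Count of 1-rows = 4+4+4+4 = 16

16


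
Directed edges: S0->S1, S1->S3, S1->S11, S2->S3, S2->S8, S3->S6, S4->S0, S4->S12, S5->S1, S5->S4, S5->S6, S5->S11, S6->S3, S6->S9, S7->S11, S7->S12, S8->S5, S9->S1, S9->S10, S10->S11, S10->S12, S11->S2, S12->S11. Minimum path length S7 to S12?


BFS layer-by-layer from S7:
  dist 0: {S7}
  dist 1: {S11, S12}
  -> S12 reached at distance 1
Shortest path length = 1

1


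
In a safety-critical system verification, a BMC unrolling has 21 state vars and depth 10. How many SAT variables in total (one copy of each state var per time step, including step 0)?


BMC unrolls to depth k, creating one copy of each state var for steps 0..k.
Step count = 10 + 1 = 11 (steps 0 through 10)
Vars per step = 21
Total = 21 * 11 = 231

231


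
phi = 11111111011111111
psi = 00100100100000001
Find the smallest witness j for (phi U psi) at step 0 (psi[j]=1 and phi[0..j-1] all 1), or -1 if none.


(phi U psi) at 0: need smallest j with psi[j]=1 and phi[i]=1 for all i in [0,j).
Scan from step 0:
  step 0: phi=1, psi=0 -> continue
  step 1: phi=1, psi=0 -> continue
  step 2: psi=1 and phi held for [0,2) -> witness found
Witness step = 2

2


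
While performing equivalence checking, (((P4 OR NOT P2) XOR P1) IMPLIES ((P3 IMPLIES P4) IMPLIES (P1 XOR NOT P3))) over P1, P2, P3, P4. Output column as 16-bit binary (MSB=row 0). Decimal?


Formula: (((P4 OR NOT P2) XOR P1) IMPLIES ((P3 IMPLIES P4) IMPLIES (P1 XOR NOT P3))) over P1, P2, P3, P4 (16 rows)
Evaluate each row (bits = P1,P2,P3,P4, MSB first):
  row 0 [0000]: (((0 OR NOT 0) XOR 0) IMPLIES ((0 IMPLIES 0) IMPLIES (0 XOR NOT 0))) -> 1
  row 1 [0001]: (((1 OR NOT 0) XOR 0) IMPLIES ((0 IMPLIES 1) IMPLIES (0 XOR NOT 0))) -> 1
  row 2 [0010]: (((0 OR NOT 0) XOR 0) IMPLIES ((1 IMPLIES 0) IMPLIES (0 XOR NOT 1))) -> 1
  row 3 [0011]: (((1 OR NOT 0) XOR 0) IMPLIES ((1 IMPLIES 1) IMPLIES (0 XOR NOT 1))) -> 0
  row 4 [0100]: (((0 OR NOT 1) XOR 0) IMPLIES ((0 IMPLIES 0) IMPLIES (0 XOR NOT 0))) -> 1
  row 5 [0101]: (((1 OR NOT 1) XOR 0) IMPLIES ((0 IMPLIES 1) IMPLIES (0 XOR NOT 0))) -> 1
  row 6 [0110]: (((0 OR NOT 1) XOR 0) IMPLIES ((1 IMPLIES 0) IMPLIES (0 XOR NOT 1))) -> 1
  row 7 [0111]: (((1 OR NOT 1) XOR 0) IMPLIES ((1 IMPLIES 1) IMPLIES (0 XOR NOT 1))) -> 0
  row 8 [1000]: (((0 OR NOT 0) XOR 1) IMPLIES ((0 IMPLIES 0) IMPLIES (1 XOR NOT 0))) -> 1
  row 9 [1001]: (((1 OR NOT 0) XOR 1) IMPLIES ((0 IMPLIES 1) IMPLIES (1 XOR NOT 0))) -> 1
  row 10 [1010]: (((0 OR NOT 0) XOR 1) IMPLIES ((1 IMPLIES 0) IMPLIES (1 XOR NOT 1))) -> 1
  row 11 [1011]: (((1 OR NOT 0) XOR 1) IMPLIES ((1 IMPLIES 1) IMPLIES (1 XOR NOT 1))) -> 1
  row 12 [1100]: (((0 OR NOT 1) XOR 1) IMPLIES ((0 IMPLIES 0) IMPLIES (1 XOR NOT 0))) -> 0
  row 13 [1101]: (((1 OR NOT 1) XOR 1) IMPLIES ((0 IMPLIES 1) IMPLIES (1 XOR NOT 0))) -> 1
  row 14 [1110]: (((0 OR NOT 1) XOR 1) IMPLIES ((1 IMPLIES 0) IMPLIES (1 XOR NOT 1))) -> 1
  row 15 [1111]: (((1 OR NOT 1) XOR 1) IMPLIES ((1 IMPLIES 1) IMPLIES (1 XOR NOT 1))) -> 1
Full result column, 4 rows per line (P1,P2 fixed per line; P3,P4 runs 00..11 left to right):
  rows 0-3 [P1,P2=00]: 1110  = hex E
  rows 4-7 [P1,P2=01]: 1110  = hex E
  rows 8-11 [P1,P2=10]: 1111  = hex F
  rows 12-15 [P1,P2=11]: 0111  = hex 7
Output column (row 0 .. row 15) = 1110111011110111
Output column grouped in 4s = 1110 1110 1111 0111 = 0xEEF7
Convert to decimal digit by digit (value = value*16 + digit):
  E -> 14
  14*16 + 14 (E) = 238
  238*16 + 15 (F) = 3823
  3823*16 + 7 = 61175
Decimal = 61175

61175


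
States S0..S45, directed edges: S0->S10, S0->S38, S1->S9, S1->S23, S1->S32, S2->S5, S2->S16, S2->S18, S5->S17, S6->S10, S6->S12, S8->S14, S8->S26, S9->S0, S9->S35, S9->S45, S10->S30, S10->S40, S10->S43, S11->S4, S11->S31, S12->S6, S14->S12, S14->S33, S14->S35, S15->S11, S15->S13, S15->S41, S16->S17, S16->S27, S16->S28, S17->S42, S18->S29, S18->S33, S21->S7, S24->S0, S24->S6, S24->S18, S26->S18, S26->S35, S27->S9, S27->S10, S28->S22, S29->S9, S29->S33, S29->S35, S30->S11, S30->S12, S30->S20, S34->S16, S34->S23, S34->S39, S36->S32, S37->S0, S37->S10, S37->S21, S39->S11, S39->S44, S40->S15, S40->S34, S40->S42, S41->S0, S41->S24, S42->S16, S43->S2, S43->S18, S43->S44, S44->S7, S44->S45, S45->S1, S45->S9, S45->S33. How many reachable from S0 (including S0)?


BFS from S0:
  layer 0: {S0}
  layer 1: {S10, S38}
  layer 2: {S30, S40, S43}
  layer 3: {S2, S11, S12, S15, S18, S20, S34, S42, S44}
  layer 4: {S4, S5, S6, S7, S13, S16, S23, S29, S31, S33, S39, S41, S45}
  layer 5: {S1, S9, S17, S24, S27, S28, S35}
  layer 6: {S22, S32}
Reachable set: {S0, S1, S2, S4, S5, S6, S7, S9, S10, S11, S12, S13, S15, S16, S17, S18, S20, S22, S23, S24, S27, S28, S29, S30, S31, S32, S33, S34, S35, S38, S39, S40, S41, S42, S43, S44, S45}
Count = 37

37


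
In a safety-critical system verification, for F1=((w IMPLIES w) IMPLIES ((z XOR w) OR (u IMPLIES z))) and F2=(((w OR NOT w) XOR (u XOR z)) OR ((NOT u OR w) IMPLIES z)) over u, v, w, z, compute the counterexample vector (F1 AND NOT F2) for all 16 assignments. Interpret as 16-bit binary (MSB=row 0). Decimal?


F1 = ((w IMPLIES w) IMPLIES ((z XOR w) OR (u IMPLIES z)))
F2 = (((w OR NOT w) XOR (u XOR z)) OR ((NOT u OR w) IMPLIES z))
Counterexample to F1=>F2 is where F1=1 and F2=0.
Evaluate each row (bits = u,v,w,z, MSB first):
  row 0 [0000]: F1=1 F2=1 -> F1&~F2 -> 0
  row 1 [0001]: F1=1 F2=1 -> F1&~F2 -> 0
  row 2 [0010]: F1=1 F2=1 -> F1&~F2 -> 0
  row 3 [0011]: F1=1 F2=1 -> F1&~F2 -> 0
  row 4 [0100]: F1=1 F2=1 -> F1&~F2 -> 0
  row 5 [0101]: F1=1 F2=1 -> F1&~F2 -> 0
  row 6 [0110]: F1=1 F2=1 -> F1&~F2 -> 0
  row 7 [0111]: F1=1 F2=1 -> F1&~F2 -> 0
  row 8 [1000]: F1=0 F2=1 -> F1&~F2 -> 0
  row 9 [1001]: F1=1 F2=1 -> F1&~F2 -> 0
  row 10 [1010]: F1=1 F2=0 -> F1&~F2 -> 1
  row 11 [1011]: F1=1 F2=1 -> F1&~F2 -> 0
  row 12 [1100]: F1=0 F2=1 -> F1&~F2 -> 0
  row 13 [1101]: F1=1 F2=1 -> F1&~F2 -> 0
  row 14 [1110]: F1=1 F2=0 -> F1&~F2 -> 1
  row 15 [1111]: F1=1 F2=1 -> F1&~F2 -> 0
Full result column, 4 rows per line (u,v fixed per line; w,z runs 00..11 left to right):
  rows 0-3 [u,v=00]: 0000  = hex 0
  rows 4-7 [u,v=01]: 0000  = hex 0
  rows 8-11 [u,v=10]: 0010  = hex 2
  rows 12-15 [u,v=11]: 0010  = hex 2
Counterexample vector (row 0 .. row 15) = 0000000000100010
Output column grouped in 4s = 0000 0000 0010 0010 = 0x0022
Convert to decimal digit by digit (value = value*16 + digit):
  0 -> 0
  0*16 + 0 = 0
  0*16 + 2 = 2
  2*16 + 2 = 34
Decimal = 34

34


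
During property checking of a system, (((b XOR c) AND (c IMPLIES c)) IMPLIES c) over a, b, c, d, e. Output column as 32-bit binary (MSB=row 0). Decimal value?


Formula: (((b XOR c) AND (c IMPLIES c)) IMPLIES c) over a, b, c, d, e (32 rows)
Evaluate each row (bits = a,b,c,d,e, MSB first):
  row 0 [00000]: (((0 XOR 0) AND (0 IMPLIES 0)) IMPLIES 0) -> 1
  row 1 [00001]: (((0 XOR 0) AND (0 IMPLIES 0)) IMPLIES 0) -> 1
  row 2 [00010]: (((0 XOR 0) AND (0 IMPLIES 0)) IMPLIES 0) -> 1
  row 3 [00011]: (((0 XOR 0) AND (0 IMPLIES 0)) IMPLIES 0) -> 1
  row 4 [00100]: (((0 XOR 1) AND (1 IMPLIES 1)) IMPLIES 1) -> 1
  row 5 [00101]: (((0 XOR 1) AND (1 IMPLIES 1)) IMPLIES 1) -> 1
  row 6 [00110]: (((0 XOR 1) AND (1 IMPLIES 1)) IMPLIES 1) -> 1
  row 7 [00111]: (((0 XOR 1) AND (1 IMPLIES 1)) IMPLIES 1) -> 1
  row 8 [01000]: (((1 XOR 0) AND (0 IMPLIES 0)) IMPLIES 0) -> 0
  row 9 [01001]: (((1 XOR 0) AND (0 IMPLIES 0)) IMPLIES 0) -> 0
  row 10 [01010]: (((1 XOR 0) AND (0 IMPLIES 0)) IMPLIES 0) -> 0
  row 11 [01011]: (((1 XOR 0) AND (0 IMPLIES 0)) IMPLIES 0) -> 0
  row 12 [01100]: (((1 XOR 1) AND (1 IMPLIES 1)) IMPLIES 1) -> 1
  row 13 [01101]: (((1 XOR 1) AND (1 IMPLIES 1)) IMPLIES 1) -> 1
  row 14 [01110]: (((1 XOR 1) AND (1 IMPLIES 1)) IMPLIES 1) -> 1
  row 15 [01111]: (((1 XOR 1) AND (1 IMPLIES 1)) IMPLIES 1) -> 1
  row 16 [10000]: (((0 XOR 0) AND (0 IMPLIES 0)) IMPLIES 0) -> 1
  row 17 [10001]: (((0 XOR 0) AND (0 IMPLIES 0)) IMPLIES 0) -> 1
  row 18 [10010]: (((0 XOR 0) AND (0 IMPLIES 0)) IMPLIES 0) -> 1
  row 19 [10011]: (((0 XOR 0) AND (0 IMPLIES 0)) IMPLIES 0) -> 1
  row 20 [10100]: (((0 XOR 1) AND (1 IMPLIES 1)) IMPLIES 1) -> 1
  row 21 [10101]: (((0 XOR 1) AND (1 IMPLIES 1)) IMPLIES 1) -> 1
  row 22 [10110]: (((0 XOR 1) AND (1 IMPLIES 1)) IMPLIES 1) -> 1
  row 23 [10111]: (((0 XOR 1) AND (1 IMPLIES 1)) IMPLIES 1) -> 1
  row 24 [11000]: (((1 XOR 0) AND (0 IMPLIES 0)) IMPLIES 0) -> 0
  row 25 [11001]: (((1 XOR 0) AND (0 IMPLIES 0)) IMPLIES 0) -> 0
  row 26 [11010]: (((1 XOR 0) AND (0 IMPLIES 0)) IMPLIES 0) -> 0
  row 27 [11011]: (((1 XOR 0) AND (0 IMPLIES 0)) IMPLIES 0) -> 0
  row 28 [11100]: (((1 XOR 1) AND (1 IMPLIES 1)) IMPLIES 1) -> 1
  row 29 [11101]: (((1 XOR 1) AND (1 IMPLIES 1)) IMPLIES 1) -> 1
  row 30 [11110]: (((1 XOR 1) AND (1 IMPLIES 1)) IMPLIES 1) -> 1
  row 31 [11111]: (((1 XOR 1) AND (1 IMPLIES 1)) IMPLIES 1) -> 1
Full result column, 4 rows per line (a,b,c fixed per line; d,e runs 00..11 left to right):
  rows 0-3 [a,b,c=000]: 1111  = hex F
  rows 4-7 [a,b,c=001]: 1111  = hex F
  rows 8-11 [a,b,c=010]: 0000  = hex 0
  rows 12-15 [a,b,c=011]: 1111  = hex F
  rows 16-19 [a,b,c=100]: 1111  = hex F
  rows 20-23 [a,b,c=101]: 1111  = hex F
  rows 24-27 [a,b,c=110]: 0000  = hex 0
  rows 28-31 [a,b,c=111]: 1111  = hex F
Output column (row 0 .. row 31) = 11111111000011111111111100001111
Output column grouped in 4s = 1111 1111 0000 1111 1111 1111 0000 1111 = 0xFF0FFF0F
Convert to decimal digit by digit (value = value*16 + digit):
  F -> 15
  15*16 + 15 (F) = 255
  255*16 + 0 = 4080
  4080*16 + 15 (F) = 65295
  65295*16 + 15 (F) = 1044735
  1044735*16 + 15 (F) = 16715775
  16715775*16 + 0 = 267452400
  267452400*16 + 15 (F) = 4279238415
Decimal = 4279238415

4279238415


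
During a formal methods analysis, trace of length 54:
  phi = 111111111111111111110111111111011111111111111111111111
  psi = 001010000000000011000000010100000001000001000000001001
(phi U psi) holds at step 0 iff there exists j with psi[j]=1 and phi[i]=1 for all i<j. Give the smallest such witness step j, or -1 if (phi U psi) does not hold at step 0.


(phi U psi) at 0: need smallest j with psi[j]=1 and phi[i]=1 for all i in [0,j).
Scan from step 0:
  step 0: phi=1, psi=0 -> continue
  step 1: phi=1, psi=0 -> continue
  step 2: psi=1 and phi held for [0,2) -> witness found
Witness step = 2

2


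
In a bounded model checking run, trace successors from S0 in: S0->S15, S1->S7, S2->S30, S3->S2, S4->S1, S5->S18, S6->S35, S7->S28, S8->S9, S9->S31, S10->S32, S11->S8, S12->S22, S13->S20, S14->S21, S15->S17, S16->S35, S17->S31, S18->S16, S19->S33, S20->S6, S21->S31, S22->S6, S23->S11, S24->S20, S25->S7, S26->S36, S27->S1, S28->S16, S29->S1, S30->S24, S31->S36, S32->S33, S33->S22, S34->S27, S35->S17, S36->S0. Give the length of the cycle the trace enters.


Trace from S0 until a state repeats:
  S0 -> S15 -> S17 -> S31 -> S36 -> S0
S0 first seen at step 0, revisited at step 5.
Cycle length = 5 - 0 = 5

5


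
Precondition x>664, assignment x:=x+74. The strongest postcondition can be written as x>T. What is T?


Formula: sp(P, x:=E) = exists old_x. (x = E[old_x/x]) AND P[old_x/x] (old_x is the value of x before the assignment; eliminate old_x by solving x = E[old_x/x] for old_x)
Step 1: Precondition P: x>664, i.e. old_x > 664
Step 2: Assignment gives x = old_x + 74, so old_x = x - 74
Step 3: Substitute into P: x - 74 > 664
Step 4: Simplify: x > 664+74 = 738

738


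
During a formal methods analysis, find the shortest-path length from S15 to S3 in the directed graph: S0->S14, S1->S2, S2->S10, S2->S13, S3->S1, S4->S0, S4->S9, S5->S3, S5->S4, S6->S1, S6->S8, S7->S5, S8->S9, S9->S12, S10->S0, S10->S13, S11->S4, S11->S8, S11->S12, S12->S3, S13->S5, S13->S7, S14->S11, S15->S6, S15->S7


BFS layer-by-layer from S15:
  dist 0: {S15}
  dist 1: {S6, S7}
  dist 2: {S1, S5, S8}
  dist 3: {S2, S3, S4, S9}
  -> S3 reached at distance 3
Shortest path length = 3

3


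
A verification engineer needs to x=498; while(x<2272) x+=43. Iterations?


Step 1: x goes from 498 toward 2272 by 43; the body runs while x<2272, so iterations = ceil((bound-start)/step)
Step 2: Distance=1774
Step 3: ceil(1774/43)=42

42


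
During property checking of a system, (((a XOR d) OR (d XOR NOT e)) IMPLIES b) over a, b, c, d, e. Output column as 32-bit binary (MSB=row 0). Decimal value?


Formula: (((a XOR d) OR (d XOR NOT e)) IMPLIES b) over a, b, c, d, e (32 rows)
Evaluate each row (bits = a,b,c,d,e, MSB first):
  row 0 [00000]: (((0 XOR 0) OR (0 XOR NOT 0)) IMPLIES 0) -> 0
  row 1 [00001]: (((0 XOR 0) OR (0 XOR NOT 1)) IMPLIES 0) -> 1
  row 2 [00010]: (((0 XOR 1) OR (1 XOR NOT 0)) IMPLIES 0) -> 0
  row 3 [00011]: (((0 XOR 1) OR (1 XOR NOT 1)) IMPLIES 0) -> 0
  row 4 [00100]: (((0 XOR 0) OR (0 XOR NOT 0)) IMPLIES 0) -> 0
  row 5 [00101]: (((0 XOR 0) OR (0 XOR NOT 1)) IMPLIES 0) -> 1
  row 6 [00110]: (((0 XOR 1) OR (1 XOR NOT 0)) IMPLIES 0) -> 0
  row 7 [00111]: (((0 XOR 1) OR (1 XOR NOT 1)) IMPLIES 0) -> 0
  row 8 [01000]: (((0 XOR 0) OR (0 XOR NOT 0)) IMPLIES 1) -> 1
  row 9 [01001]: (((0 XOR 0) OR (0 XOR NOT 1)) IMPLIES 1) -> 1
  row 10 [01010]: (((0 XOR 1) OR (1 XOR NOT 0)) IMPLIES 1) -> 1
  row 11 [01011]: (((0 XOR 1) OR (1 XOR NOT 1)) IMPLIES 1) -> 1
  row 12 [01100]: (((0 XOR 0) OR (0 XOR NOT 0)) IMPLIES 1) -> 1
  row 13 [01101]: (((0 XOR 0) OR (0 XOR NOT 1)) IMPLIES 1) -> 1
  row 14 [01110]: (((0 XOR 1) OR (1 XOR NOT 0)) IMPLIES 1) -> 1
  row 15 [01111]: (((0 XOR 1) OR (1 XOR NOT 1)) IMPLIES 1) -> 1
  row 16 [10000]: (((1 XOR 0) OR (0 XOR NOT 0)) IMPLIES 0) -> 0
  row 17 [10001]: (((1 XOR 0) OR (0 XOR NOT 1)) IMPLIES 0) -> 0
  row 18 [10010]: (((1 XOR 1) OR (1 XOR NOT 0)) IMPLIES 0) -> 1
  row 19 [10011]: (((1 XOR 1) OR (1 XOR NOT 1)) IMPLIES 0) -> 0
  row 20 [10100]: (((1 XOR 0) OR (0 XOR NOT 0)) IMPLIES 0) -> 0
  row 21 [10101]: (((1 XOR 0) OR (0 XOR NOT 1)) IMPLIES 0) -> 0
  row 22 [10110]: (((1 XOR 1) OR (1 XOR NOT 0)) IMPLIES 0) -> 1
  row 23 [10111]: (((1 XOR 1) OR (1 XOR NOT 1)) IMPLIES 0) -> 0
  row 24 [11000]: (((1 XOR 0) OR (0 XOR NOT 0)) IMPLIES 1) -> 1
  row 25 [11001]: (((1 XOR 0) OR (0 XOR NOT 1)) IMPLIES 1) -> 1
  row 26 [11010]: (((1 XOR 1) OR (1 XOR NOT 0)) IMPLIES 1) -> 1
  row 27 [11011]: (((1 XOR 1) OR (1 XOR NOT 1)) IMPLIES 1) -> 1
  row 28 [11100]: (((1 XOR 0) OR (0 XOR NOT 0)) IMPLIES 1) -> 1
  row 29 [11101]: (((1 XOR 0) OR (0 XOR NOT 1)) IMPLIES 1) -> 1
  row 30 [11110]: (((1 XOR 1) OR (1 XOR NOT 0)) IMPLIES 1) -> 1
  row 31 [11111]: (((1 XOR 1) OR (1 XOR NOT 1)) IMPLIES 1) -> 1
Full result column, 4 rows per line (a,b,c fixed per line; d,e runs 00..11 left to right):
  rows 0-3 [a,b,c=000]: 0100  = hex 4
  rows 4-7 [a,b,c=001]: 0100  = hex 4
  rows 8-11 [a,b,c=010]: 1111  = hex F
  rows 12-15 [a,b,c=011]: 1111  = hex F
  rows 16-19 [a,b,c=100]: 0010  = hex 2
  rows 20-23 [a,b,c=101]: 0010  = hex 2
  rows 24-27 [a,b,c=110]: 1111  = hex F
  rows 28-31 [a,b,c=111]: 1111  = hex F
Output column (row 0 .. row 31) = 01000100111111110010001011111111
Output column grouped in 4s = 0100 0100 1111 1111 0010 0010 1111 1111 = 0x44FF22FF
Convert to decimal digit by digit (value = value*16 + digit):
  4 -> 4
  4*16 + 4 = 68
  68*16 + 15 (F) = 1103
  1103*16 + 15 (F) = 17663
  17663*16 + 2 = 282610
  282610*16 + 2 = 4521762
  4521762*16 + 15 (F) = 72348207
  72348207*16 + 15 (F) = 1157571327
Decimal = 1157571327

1157571327
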